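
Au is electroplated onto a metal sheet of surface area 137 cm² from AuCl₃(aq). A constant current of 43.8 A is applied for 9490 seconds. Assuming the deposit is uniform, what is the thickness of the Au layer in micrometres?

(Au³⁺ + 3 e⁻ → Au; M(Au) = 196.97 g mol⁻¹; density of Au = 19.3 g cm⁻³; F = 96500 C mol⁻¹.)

Q = I·t = 43.80 × 9490.0 = 415700 C; n(e⁻) = 4.307 mol.
n(Au) = n(e⁻)/3 = 1.436 mol, so m = 1.436 × 196.97 = 282.8 g.
Volume = m/ρ = 282.8 / 19.3 = 14.65 cm³.
Thickness = V/A = 14.65 / 137 = 0.107 cm = 1070 μm.

1070 μm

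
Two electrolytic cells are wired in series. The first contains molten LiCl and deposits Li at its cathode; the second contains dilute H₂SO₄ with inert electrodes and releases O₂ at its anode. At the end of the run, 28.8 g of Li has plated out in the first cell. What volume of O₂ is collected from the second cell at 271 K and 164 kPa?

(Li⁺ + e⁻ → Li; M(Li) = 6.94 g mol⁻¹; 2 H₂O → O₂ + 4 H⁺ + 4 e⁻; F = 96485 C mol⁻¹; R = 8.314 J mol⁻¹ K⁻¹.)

n(Li) = 28.8 / 6.94 = 4.150 mol, so n(e⁻) = 1 × 4.150 = 4.150 mol.
The cells are in series, so the same 4.150 mol of electrons passes through the second cell.
2 H₂O → O₂ + 4 H⁺ + 4 e⁻ — 4 mol e⁻ per mol O₂, so n(O₂) = 4.150/4 = 1.037 mol.
V = nRT/P = (1.037 × 8.314 × 271) / (164 × 10³) = 0.0143 m³ = 14.3 L.

14.3 L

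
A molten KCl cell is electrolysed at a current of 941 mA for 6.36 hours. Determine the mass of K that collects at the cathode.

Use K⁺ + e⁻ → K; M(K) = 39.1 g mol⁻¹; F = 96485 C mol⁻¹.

8.73 g

Q = I·t = 0.9410 A × 22896 s = 21550 C.
n(e⁻) = Q/F = 21550 / 96485 = 0.2233 mol.
K⁺ + e⁻ → K, so n(K) = n(e⁻)/1 = 0.2233 mol.
m = n·M = 0.2233 × 39.1 = 8.73 g.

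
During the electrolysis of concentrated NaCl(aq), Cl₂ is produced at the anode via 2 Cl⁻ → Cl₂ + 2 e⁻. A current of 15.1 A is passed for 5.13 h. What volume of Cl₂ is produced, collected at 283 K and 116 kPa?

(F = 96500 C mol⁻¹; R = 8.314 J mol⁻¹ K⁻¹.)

29.3 L

Q = I·t = 15.10 A × 18468 s = 278900 C.
n(e⁻) = Q/F = 278900 / 96500 = 2.890 mol.
2 electrons are transferred per Cl₂ molecule, so n(Cl₂) = 2.890 / 2 = 1.445 mol.
V = nRT/P = (1.445 × 8.314 × 283) / (116 × 10³ Pa) = 0.0293 m³ = 29.3 L.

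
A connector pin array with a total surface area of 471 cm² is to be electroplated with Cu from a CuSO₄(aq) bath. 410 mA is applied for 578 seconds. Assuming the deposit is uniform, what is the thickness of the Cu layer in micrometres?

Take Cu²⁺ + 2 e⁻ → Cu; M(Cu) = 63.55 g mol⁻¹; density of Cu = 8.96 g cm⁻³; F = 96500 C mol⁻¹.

0.185 μm

Q = I·t = 0.4100 × 578.00 = 237.0 C; n(e⁻) = 0.002456 mol.
n(Cu) = n(e⁻)/2 = 0.001228 mol, so m = 0.001228 × 63.55 = 0.07803 g.
Volume = m/ρ = 0.07803 / 8.96 = 0.008709 cm³.
Thickness = V/A = 0.008709 / 471 = 1.85 × 10⁻⁵ cm = 0.185 μm.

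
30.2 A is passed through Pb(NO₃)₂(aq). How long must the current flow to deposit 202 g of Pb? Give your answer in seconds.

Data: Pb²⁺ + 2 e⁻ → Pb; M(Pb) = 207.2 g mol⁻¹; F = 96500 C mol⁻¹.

n(Pb) = m/M = 202 / 207.2 = 0.9749 mol.
Each Pb atom requires 2 electrons, so n(e⁻) = 2 × 0.9749 = 1.950 mol.
Q = n(e⁻)·F = 1.950 × 96500 = 188200 C.
t = Q/I = 188200 / 30.20 A = 6230 s.

6230 s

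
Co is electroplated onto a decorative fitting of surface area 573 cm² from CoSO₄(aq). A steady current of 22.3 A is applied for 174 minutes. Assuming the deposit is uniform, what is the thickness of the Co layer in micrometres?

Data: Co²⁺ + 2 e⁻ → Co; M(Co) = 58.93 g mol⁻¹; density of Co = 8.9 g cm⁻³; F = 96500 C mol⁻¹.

139 μm

Q = I·t = 22.30 × 10440 = 232800 C; n(e⁻) = 2.413 mol.
n(Co) = n(e⁻)/2 = 1.206 mol, so m = 1.206 × 58.93 = 71.09 g.
Volume = m/ρ = 71.09 / 8.9 = 7.987 cm³.
Thickness = V/A = 7.987 / 573 = 0.0139 cm = 139 μm.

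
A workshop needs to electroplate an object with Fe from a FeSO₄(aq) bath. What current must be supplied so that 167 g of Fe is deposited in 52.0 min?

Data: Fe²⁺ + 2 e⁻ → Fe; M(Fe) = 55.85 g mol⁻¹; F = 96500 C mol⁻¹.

n(Fe) = 167 / 55.85 = 2.990 mol.
n(e⁻) = 2 × 2.990 = 5.980 mol.
Q = n(e⁻)·F = 5.980 × 96500 = 577100 C.
I = Q/t = 577100 / 3120.0 s = 185 A.

185 A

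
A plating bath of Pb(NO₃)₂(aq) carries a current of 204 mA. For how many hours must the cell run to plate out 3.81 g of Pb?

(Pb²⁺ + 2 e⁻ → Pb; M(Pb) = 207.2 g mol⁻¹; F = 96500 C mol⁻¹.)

4.83 h

n(Pb) = m/M = 3.81 / 207.2 = 0.01839 mol.
Each Pb atom requires 2 electrons, so n(e⁻) = 2 × 0.01839 = 0.03678 mol.
Q = n(e⁻)·F = 0.03678 × 96500 = 3549 C.
t = Q/I = 3549 / 0.2040 A = 17400 s = 4.83 h.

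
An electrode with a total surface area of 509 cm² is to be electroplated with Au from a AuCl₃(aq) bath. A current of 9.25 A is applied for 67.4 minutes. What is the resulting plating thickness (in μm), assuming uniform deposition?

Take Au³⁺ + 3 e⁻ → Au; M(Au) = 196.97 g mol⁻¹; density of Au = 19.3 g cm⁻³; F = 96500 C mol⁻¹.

Q = I·t = 9.250 × 4044.0 = 37410 C; n(e⁻) = 0.3876 mol.
n(Au) = n(e⁻)/3 = 0.1292 mol, so m = 0.1292 × 196.97 = 25.45 g.
Volume = m/ρ = 25.45 / 19.3 = 1.319 cm³.
Thickness = V/A = 1.319 / 509 = 0.00259 cm = 25.9 μm.

25.9 μm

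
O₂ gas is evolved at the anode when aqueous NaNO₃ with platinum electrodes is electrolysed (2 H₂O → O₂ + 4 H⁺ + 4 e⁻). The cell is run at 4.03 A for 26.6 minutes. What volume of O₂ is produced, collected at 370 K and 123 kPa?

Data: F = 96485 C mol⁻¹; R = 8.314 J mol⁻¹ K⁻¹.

Q = I·t = 4.030 A × 1596.0 s = 6432 C.
n(e⁻) = Q/F = 6432 / 96485 = 0.06666 mol.
4 electrons are transferred per O₂ molecule, so n(O₂) = 0.06666 / 4 = 0.01667 mol.
V = nRT/P = (0.01667 × 8.314 × 370) / (123 × 10³ Pa) = 4.17 × 10⁻⁴ m³ = 0.417 L.

0.417 L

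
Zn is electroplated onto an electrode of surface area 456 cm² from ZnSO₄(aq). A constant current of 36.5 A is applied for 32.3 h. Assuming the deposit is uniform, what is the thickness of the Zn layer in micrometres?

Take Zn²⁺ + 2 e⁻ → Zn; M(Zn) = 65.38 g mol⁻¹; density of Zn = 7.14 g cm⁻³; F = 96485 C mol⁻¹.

4420 μm

Q = I·t = 36.50 × 116280 = 4244000 C; n(e⁻) = 43.99 mol.
n(Zn) = n(e⁻)/2 = 21.99 mol, so m = 21.99 × 65.38 = 1438 g.
Volume = m/ρ = 1438 / 7.14 = 201.4 cm³.
Thickness = V/A = 201.4 / 456 = 0.442 cm = 4420 μm.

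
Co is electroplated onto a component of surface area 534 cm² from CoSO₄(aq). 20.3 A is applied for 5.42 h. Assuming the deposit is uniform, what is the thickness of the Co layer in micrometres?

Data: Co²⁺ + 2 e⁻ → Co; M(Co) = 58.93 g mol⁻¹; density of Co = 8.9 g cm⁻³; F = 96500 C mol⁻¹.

254 μm

Q = I·t = 20.30 × 19512 = 396100 C; n(e⁻) = 4.105 mol.
n(Co) = n(e⁻)/2 = 2.052 mol, so m = 2.052 × 58.93 = 120.9 g.
Volume = m/ρ = 120.9 / 8.9 = 13.59 cm³.
Thickness = V/A = 13.59 / 534 = 0.0254 cm = 254 μm.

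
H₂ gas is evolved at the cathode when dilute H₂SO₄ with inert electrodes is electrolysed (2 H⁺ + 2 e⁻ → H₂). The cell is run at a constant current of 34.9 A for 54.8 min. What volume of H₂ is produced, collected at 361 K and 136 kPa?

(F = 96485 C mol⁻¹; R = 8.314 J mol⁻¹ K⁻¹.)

Q = I·t = 34.90 A × 3288.0 s = 114800 C.
n(e⁻) = Q/F = 114800 / 96485 = 1.189 mol.
2 electrons are transferred per H₂ molecule, so n(H₂) = 1.189 / 2 = 0.5947 mol.
V = nRT/P = (0.5947 × 8.314 × 361) / (136 × 10³ Pa) = 0.0131 m³ = 13.1 L.

13.1 L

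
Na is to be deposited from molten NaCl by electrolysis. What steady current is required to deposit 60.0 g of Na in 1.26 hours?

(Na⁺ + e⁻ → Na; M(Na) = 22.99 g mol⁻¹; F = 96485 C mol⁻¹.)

n(Na) = 60.0 / 22.99 = 2.610 mol.
n(e⁻) = 1 × 2.610 = 2.610 mol.
Q = n(e⁻)·F = 2.610 × 96485 = 251800 C.
I = Q/t = 251800 / 4536.0 s = 55.5 A.

55.5 A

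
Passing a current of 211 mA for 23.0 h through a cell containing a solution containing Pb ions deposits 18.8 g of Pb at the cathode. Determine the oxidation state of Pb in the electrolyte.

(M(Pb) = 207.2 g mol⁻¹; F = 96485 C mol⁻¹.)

+2

Q = I·t = 0.2110 A × 82800 s = 17470 C, so n(e⁻) = 17470/96485 = 0.1811 mol.
n(Pb) deposited = 18.8 / 207.2 = 0.09073 mol.
Electrons per atom = n(e⁻)/n(Pb) = 0.1811 / 0.09073 = 2.00 ≈ 2, so the ion is Pb²⁺.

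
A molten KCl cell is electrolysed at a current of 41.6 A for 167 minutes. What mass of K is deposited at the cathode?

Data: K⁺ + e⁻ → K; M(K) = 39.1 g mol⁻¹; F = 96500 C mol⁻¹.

Q = I·t = 41.60 A × 10020 s = 416800 C.
n(e⁻) = Q/F = 416800 / 96500 = 4.320 mol.
K⁺ + e⁻ → K, so n(K) = n(e⁻)/1 = 4.320 mol.
m = n·M = 4.320 × 39.1 = 169 g.

169 g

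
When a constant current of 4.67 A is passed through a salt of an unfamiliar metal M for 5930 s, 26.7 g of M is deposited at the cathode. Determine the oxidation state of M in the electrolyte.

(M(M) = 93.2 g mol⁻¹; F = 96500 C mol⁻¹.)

+1

Q = I·t = 4.670 A × 5930.0 s = 27690 C, so n(e⁻) = 27690/96500 = 0.2870 mol.
n(M) deposited = 26.7 / 93.2 = 0.2865 mol.
Electrons per atom = n(e⁻)/n(M) = 0.2870 / 0.2865 = 1.00 ≈ 1, so the ion is M⁺.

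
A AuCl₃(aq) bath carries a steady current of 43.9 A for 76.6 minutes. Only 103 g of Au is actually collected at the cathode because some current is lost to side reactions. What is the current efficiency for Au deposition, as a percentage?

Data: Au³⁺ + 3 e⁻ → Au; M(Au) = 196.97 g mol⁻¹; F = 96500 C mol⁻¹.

Q = I·t = 43.90 × 4596.0 = 201800 C; n(e⁻) = 201800/96500 = 2.091 mol.
Theoretical n(Au) = n(e⁻)/3 = 0.6969 mol, i.e. m_theo = 0.6969 × 196.97 = 137.3 g.
Efficiency = m_actual / m_theo = 103 / 137.3 = 75.0 %.

75.0 %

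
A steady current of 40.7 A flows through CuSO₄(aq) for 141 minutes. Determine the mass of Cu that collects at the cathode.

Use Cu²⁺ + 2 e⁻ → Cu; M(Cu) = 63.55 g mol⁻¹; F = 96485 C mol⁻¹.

113 g

Q = I·t = 40.70 A × 8460.0 s = 344300 C.
n(e⁻) = Q/F = 344300 / 96485 = 3.569 mol.
Cu²⁺ + 2 e⁻ → Cu, so n(Cu) = n(e⁻)/2 = 1.784 mol.
m = n·M = 1.784 × 63.55 = 113 g.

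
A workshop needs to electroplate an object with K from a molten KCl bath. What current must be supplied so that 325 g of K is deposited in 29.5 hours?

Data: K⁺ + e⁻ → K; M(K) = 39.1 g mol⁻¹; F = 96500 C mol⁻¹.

n(K) = 325 / 39.1 = 8.312 mol.
n(e⁻) = 1 × 8.312 = 8.312 mol.
Q = n(e⁻)·F = 8.312 × 96500 = 802100 C.
I = Q/t = 802100 / 106200 s = 7.55 A.

7.55 A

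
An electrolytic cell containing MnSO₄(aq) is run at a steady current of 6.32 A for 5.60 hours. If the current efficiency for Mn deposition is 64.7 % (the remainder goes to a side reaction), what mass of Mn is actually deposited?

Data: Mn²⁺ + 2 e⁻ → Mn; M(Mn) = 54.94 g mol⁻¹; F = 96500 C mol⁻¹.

23.5 g

Q = I·t = 6.320 × 20160 = 127400 C.
n(e⁻) = 127400/96500 = 1.320 mol; theoretically n(Mn) = 1.320/2 = 0.6602 mol, m_theo = 36.27 g.
At 64.7 % efficiency, m_actual = 0.647 × 36.27 = 23.5 g.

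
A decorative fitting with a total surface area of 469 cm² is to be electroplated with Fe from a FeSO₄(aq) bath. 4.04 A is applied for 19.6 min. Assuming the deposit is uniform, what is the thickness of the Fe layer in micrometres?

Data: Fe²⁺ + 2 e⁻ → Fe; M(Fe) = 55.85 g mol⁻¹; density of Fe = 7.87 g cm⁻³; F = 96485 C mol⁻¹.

Q = I·t = 4.040 × 1176.0 = 4751 C; n(e⁻) = 0.04924 mol.
n(Fe) = n(e⁻)/2 = 0.02462 mol, so m = 0.02462 × 55.85 = 1.375 g.
Volume = m/ρ = 1.375 / 7.87 = 0.1747 cm³.
Thickness = V/A = 0.1747 / 469 = 3.73 × 10⁻⁴ cm = 3.73 μm.

3.73 μm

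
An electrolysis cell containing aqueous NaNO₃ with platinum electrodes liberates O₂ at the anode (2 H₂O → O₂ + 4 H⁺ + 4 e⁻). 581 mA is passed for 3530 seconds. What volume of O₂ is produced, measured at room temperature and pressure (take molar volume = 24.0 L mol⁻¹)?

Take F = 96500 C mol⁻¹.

Q = I·t = 0.5810 A × 3530.0 s = 2051 C.
n(e⁻) = Q/F = 2051 / 96500 = 0.02125 mol.
4 electrons are transferred per O₂ molecule, so n(O₂) = 0.02125 / 4 = 0.005313 mol.
V = n × V_m = 0.005313 × 24.0 = 0.128 L.

0.128 L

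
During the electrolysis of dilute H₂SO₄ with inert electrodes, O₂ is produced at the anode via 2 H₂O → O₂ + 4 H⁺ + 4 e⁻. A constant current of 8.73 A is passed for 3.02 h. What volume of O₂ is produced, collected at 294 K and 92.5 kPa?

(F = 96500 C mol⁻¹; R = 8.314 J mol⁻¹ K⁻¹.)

Q = I·t = 8.730 A × 10872 s = 94910 C.
n(e⁻) = Q/F = 94910 / 96500 = 0.9835 mol.
4 electrons are transferred per O₂ molecule, so n(O₂) = 0.9835 / 4 = 0.2459 mol.
V = nRT/P = (0.2459 × 8.314 × 294) / (92.5 × 10³ Pa) = 0.00650 m³ = 6.50 L.

6.50 L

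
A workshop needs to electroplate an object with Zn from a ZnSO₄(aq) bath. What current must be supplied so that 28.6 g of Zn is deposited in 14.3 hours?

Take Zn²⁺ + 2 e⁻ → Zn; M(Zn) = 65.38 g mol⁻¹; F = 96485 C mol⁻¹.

1.64 A

n(Zn) = 28.6 / 65.38 = 0.4374 mol.
n(e⁻) = 2 × 0.4374 = 0.8749 mol.
Q = n(e⁻)·F = 0.8749 × 96485 = 84410 C.
I = Q/t = 84410 / 51480 s = 1.64 A.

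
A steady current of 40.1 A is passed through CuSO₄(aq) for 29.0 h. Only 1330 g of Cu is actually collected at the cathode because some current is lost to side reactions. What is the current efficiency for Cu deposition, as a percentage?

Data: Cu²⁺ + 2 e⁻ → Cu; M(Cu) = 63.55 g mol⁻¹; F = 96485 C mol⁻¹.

Q = I·t = 40.10 × 104400 = 4186000 C; n(e⁻) = 4186000/96485 = 43.39 mol.
Theoretical n(Cu) = n(e⁻)/2 = 21.69 mol, i.e. m_theo = 21.69 × 63.55 = 1379 g.
Efficiency = m_actual / m_theo = 1330 / 1379 = 96.5 %.

96.5 %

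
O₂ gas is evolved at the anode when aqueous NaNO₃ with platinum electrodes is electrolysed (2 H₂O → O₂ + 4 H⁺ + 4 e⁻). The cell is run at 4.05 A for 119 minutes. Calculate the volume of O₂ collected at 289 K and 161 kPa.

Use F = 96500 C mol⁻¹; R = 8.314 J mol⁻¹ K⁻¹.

1.12 L

Q = I·t = 4.050 A × 7140.0 s = 28920 C.
n(e⁻) = Q/F = 28920 / 96500 = 0.2997 mol.
4 electrons are transferred per O₂ molecule, so n(O₂) = 0.2997 / 4 = 0.07491 mol.
V = nRT/P = (0.07491 × 8.314 × 289) / (161 × 10³ Pa) = 0.00112 m³ = 1.12 L.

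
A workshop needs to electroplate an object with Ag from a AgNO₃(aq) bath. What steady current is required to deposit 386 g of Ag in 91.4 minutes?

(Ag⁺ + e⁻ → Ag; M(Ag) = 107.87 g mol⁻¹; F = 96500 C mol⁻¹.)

63.0 A

n(Ag) = 386 / 107.87 = 3.578 mol.
n(e⁻) = 1 × 3.578 = 3.578 mol.
Q = n(e⁻)·F = 3.578 × 96500 = 345300 C.
I = Q/t = 345300 / 5484.0 s = 63.0 A.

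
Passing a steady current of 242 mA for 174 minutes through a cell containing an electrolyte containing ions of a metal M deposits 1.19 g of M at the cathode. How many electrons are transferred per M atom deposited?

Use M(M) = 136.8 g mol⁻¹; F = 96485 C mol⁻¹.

Q = I·t = 0.2420 A × 10440 s = 2526 C, so n(e⁻) = 2526/96485 = 0.02619 mol.
n(M) deposited = 1.19 / 136.8 = 0.008699 mol.
Electrons per atom = n(e⁻)/n(M) = 0.02619 / 0.008699 = 3.01 ≈ 3, so the ion is M³⁺.

3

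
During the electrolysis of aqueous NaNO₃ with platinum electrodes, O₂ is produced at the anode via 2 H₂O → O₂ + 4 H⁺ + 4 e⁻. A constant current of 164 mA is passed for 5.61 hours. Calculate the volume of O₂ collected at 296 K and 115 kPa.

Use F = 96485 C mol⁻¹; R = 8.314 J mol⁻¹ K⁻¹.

Q = I·t = 0.1640 A × 20196 s = 3312 C.
n(e⁻) = Q/F = 3312 / 96485 = 0.03433 mol.
4 electrons are transferred per O₂ molecule, so n(O₂) = 0.03433 / 4 = 0.008582 mol.
V = nRT/P = (0.008582 × 8.314 × 296) / (115 × 10³ Pa) = 1.84 × 10⁻⁴ m³ = 0.184 L.

0.184 L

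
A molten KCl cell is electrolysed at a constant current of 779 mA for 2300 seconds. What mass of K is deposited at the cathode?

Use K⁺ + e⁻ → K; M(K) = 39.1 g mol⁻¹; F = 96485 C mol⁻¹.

Q = I·t = 0.7790 A × 2300.0 s = 1792 C.
n(e⁻) = Q/F = 1792 / 96485 = 0.01857 mol.
K⁺ + e⁻ → K, so n(K) = n(e⁻)/1 = 0.01857 mol.
m = n·M = 0.01857 × 39.1 = 0.726 g.

0.726 g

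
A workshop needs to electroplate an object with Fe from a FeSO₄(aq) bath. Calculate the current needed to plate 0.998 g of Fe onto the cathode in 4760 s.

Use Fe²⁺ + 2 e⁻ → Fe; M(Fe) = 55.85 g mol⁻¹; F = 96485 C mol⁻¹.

n(Fe) = 0.998 / 55.85 = 0.01787 mol.
n(e⁻) = 2 × 0.01787 = 0.03574 mol.
Q = n(e⁻)·F = 0.03574 × 96485 = 3448 C.
I = Q/t = 3448 / 4760.0 s = 0.724 A.

0.724 A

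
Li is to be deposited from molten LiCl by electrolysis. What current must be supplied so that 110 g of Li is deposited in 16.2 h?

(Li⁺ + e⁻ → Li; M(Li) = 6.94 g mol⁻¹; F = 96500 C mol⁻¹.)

26.2 A

n(Li) = 110 / 6.94 = 15.85 mol.
n(e⁻) = 1 × 15.85 = 15.85 mol.
Q = n(e⁻)·F = 15.85 × 96500 = 1530000 C.
I = Q/t = 1530000 / 58320 s = 26.2 A.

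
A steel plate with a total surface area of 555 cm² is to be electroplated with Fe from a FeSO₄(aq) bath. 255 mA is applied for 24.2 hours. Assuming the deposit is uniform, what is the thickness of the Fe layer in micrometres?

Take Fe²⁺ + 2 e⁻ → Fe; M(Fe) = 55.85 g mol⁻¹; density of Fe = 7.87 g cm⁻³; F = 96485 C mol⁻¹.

14.7 μm

Q = I·t = 0.2550 × 87120 = 22220 C; n(e⁻) = 0.2302 mol.
n(Fe) = n(e⁻)/2 = 0.1151 mol, so m = 0.1151 × 55.85 = 6.430 g.
Volume = m/ρ = 6.430 / 7.87 = 0.8170 cm³.
Thickness = V/A = 0.8170 / 555 = 0.00147 cm = 14.7 μm.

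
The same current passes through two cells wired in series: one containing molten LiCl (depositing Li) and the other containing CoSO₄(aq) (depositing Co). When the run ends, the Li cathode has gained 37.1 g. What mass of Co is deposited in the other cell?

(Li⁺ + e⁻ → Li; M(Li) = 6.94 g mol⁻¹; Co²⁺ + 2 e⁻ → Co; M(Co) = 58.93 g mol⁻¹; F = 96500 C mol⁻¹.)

158 g

n(Li) = 37.1 / 6.94 = 5.346 mol.
Since Li⁺ + e⁻ → Li, n(e⁻) passed = 1 × 5.346 = 5.346 mol.
Cells in series carry the same charge, so the same 5.346 mol of electrons passes through cell 2.
Co²⁺ + 2 e⁻ → Co, so n(Co) = 5.346 / 2 = 2.673 mol.
m(Co) = 2.673 × 58.93 = 158 g.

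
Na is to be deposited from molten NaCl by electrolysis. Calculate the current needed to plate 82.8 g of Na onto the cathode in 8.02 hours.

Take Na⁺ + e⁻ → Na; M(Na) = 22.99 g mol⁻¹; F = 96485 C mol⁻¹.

n(Na) = 82.8 / 22.99 = 3.602 mol.
n(e⁻) = 1 × 3.602 = 3.602 mol.
Q = n(e⁻)·F = 3.602 × 96485 = 347500 C.
I = Q/t = 347500 / 28872 s = 12.0 A.

12.0 A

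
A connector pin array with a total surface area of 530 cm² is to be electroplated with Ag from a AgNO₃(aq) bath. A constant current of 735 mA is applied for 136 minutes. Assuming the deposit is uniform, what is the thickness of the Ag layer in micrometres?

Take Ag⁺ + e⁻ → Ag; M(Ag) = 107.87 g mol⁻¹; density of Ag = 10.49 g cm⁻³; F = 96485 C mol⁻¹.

12.1 μm

Q = I·t = 0.7350 × 8160.0 = 5998 C; n(e⁻) = 0.06216 mol.
n(Ag) = n(e⁻)/1 = 0.06216 mol, so m = 0.06216 × 107.87 = 6.705 g.
Volume = m/ρ = 6.705 / 10.49 = 0.6392 cm³.
Thickness = V/A = 0.6392 / 530 = 0.00121 cm = 12.1 μm.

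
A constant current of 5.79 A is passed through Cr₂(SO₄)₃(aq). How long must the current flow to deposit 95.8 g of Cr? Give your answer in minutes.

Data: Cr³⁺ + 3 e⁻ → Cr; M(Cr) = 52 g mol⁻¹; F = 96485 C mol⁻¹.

1540 min

n(Cr) = m/M = 95.8 / 52 = 1.842 mol.
Each Cr atom requires 3 electrons, so n(e⁻) = 3 × 1.842 = 5.527 mol.
Q = n(e⁻)·F = 5.527 × 96485 = 533300 C.
t = Q/I = 533300 / 5.790 A = 92100 s = 1540 min.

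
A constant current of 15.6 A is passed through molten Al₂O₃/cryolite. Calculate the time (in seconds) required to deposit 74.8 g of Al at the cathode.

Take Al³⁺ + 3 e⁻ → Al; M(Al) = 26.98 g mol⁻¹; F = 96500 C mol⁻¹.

n(Al) = m/M = 74.8 / 26.98 = 2.772 mol.
Each Al atom requires 3 electrons, so n(e⁻) = 3 × 2.772 = 8.317 mol.
Q = n(e⁻)·F = 8.317 × 96500 = 802600 C.
t = Q/I = 802600 / 15.60 A = 51450 s.

51400 s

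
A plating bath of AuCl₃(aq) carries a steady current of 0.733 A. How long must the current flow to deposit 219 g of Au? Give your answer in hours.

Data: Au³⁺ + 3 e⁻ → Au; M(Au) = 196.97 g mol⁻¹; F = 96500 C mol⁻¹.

n(Au) = m/M = 219 / 196.97 = 1.112 mol.
Each Au atom requires 3 electrons, so n(e⁻) = 3 × 1.112 = 3.336 mol.
Q = n(e⁻)·F = 3.336 × 96500 = 321900 C.
t = Q/I = 321900 / 0.7330 A = 439100 s = 122 h.

122 h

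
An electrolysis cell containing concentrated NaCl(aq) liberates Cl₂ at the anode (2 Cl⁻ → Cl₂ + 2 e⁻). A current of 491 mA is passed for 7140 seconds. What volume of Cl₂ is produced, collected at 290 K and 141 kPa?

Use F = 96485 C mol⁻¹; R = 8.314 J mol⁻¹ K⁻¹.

0.311 L

Q = I·t = 0.4910 A × 7140.0 s = 3506 C.
n(e⁻) = Q/F = 3506 / 96485 = 0.03633 mol.
2 electrons are transferred per Cl₂ molecule, so n(Cl₂) = 0.03633 / 2 = 0.01817 mol.
V = nRT/P = (0.01817 × 8.314 × 290) / (141 × 10³ Pa) = 3.11 × 10⁻⁴ m³ = 0.311 L.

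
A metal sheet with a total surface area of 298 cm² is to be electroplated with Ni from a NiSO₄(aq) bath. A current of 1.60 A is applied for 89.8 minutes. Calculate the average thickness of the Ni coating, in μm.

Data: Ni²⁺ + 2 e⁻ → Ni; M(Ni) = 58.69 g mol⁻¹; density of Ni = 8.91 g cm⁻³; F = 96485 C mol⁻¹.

Q = I·t = 1.600 × 5388.0 = 8621 C; n(e⁻) = 0.08935 mol.
n(Ni) = n(e⁻)/2 = 0.04467 mol, so m = 0.04467 × 58.69 = 2.622 g.
Volume = m/ρ = 2.622 / 8.91 = 0.2943 cm³.
Thickness = V/A = 0.2943 / 298 = 9.87 × 10⁻⁴ cm = 9.87 μm.

9.87 μm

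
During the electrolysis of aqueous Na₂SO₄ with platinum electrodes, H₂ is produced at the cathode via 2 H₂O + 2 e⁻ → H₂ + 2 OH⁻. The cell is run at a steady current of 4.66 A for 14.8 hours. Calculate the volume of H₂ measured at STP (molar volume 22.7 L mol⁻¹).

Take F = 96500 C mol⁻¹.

Q = I·t = 4.660 A × 53280 s = 248300 C.
n(e⁻) = Q/F = 248300 / 96500 = 2.573 mol.
2 electrons are transferred per H₂ molecule, so n(H₂) = 2.573 / 2 = 1.286 mol.
V = n × V_m = 1.286 × 22.7 = 29.2 L.

29.2 L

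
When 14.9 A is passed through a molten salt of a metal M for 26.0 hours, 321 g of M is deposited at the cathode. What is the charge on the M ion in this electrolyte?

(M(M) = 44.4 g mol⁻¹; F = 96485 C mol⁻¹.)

Q = I·t = 14.90 A × 93600 s = 1395000 C, so n(e⁻) = 1395000/96485 = 14.45 mol.
n(M) deposited = 321 / 44.4 = 7.230 mol.
Electrons per atom = n(e⁻)/n(M) = 14.45 / 7.230 = 2.00 ≈ 2, so the ion is M²⁺.

+2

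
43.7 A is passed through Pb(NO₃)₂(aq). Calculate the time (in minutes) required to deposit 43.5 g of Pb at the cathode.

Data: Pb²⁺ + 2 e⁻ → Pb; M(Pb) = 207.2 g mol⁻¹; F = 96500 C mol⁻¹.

15.5 min

n(Pb) = m/M = 43.5 / 207.2 = 0.2099 mol.
Each Pb atom requires 2 electrons, so n(e⁻) = 2 × 0.2099 = 0.4199 mol.
Q = n(e⁻)·F = 0.4199 × 96500 = 40520 C.
t = Q/I = 40520 / 43.70 A = 927.2 s = 15.5 min.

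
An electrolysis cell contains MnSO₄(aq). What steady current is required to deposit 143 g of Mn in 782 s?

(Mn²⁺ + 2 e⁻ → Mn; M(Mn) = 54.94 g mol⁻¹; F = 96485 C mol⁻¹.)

642 A

n(Mn) = 143 / 54.94 = 2.603 mol.
n(e⁻) = 2 × 2.603 = 5.206 mol.
Q = n(e⁻)·F = 5.206 × 96485 = 502300 C.
I = Q/t = 502300 / 782.00 s = 642 A.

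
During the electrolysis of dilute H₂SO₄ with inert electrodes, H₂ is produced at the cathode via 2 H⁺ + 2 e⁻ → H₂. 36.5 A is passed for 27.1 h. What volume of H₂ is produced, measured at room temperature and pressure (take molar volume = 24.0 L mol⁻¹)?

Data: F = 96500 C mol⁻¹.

Q = I·t = 36.50 A × 97560 s = 3561000 C.
n(e⁻) = Q/F = 3561000 / 96500 = 36.90 mol.
2 electrons are transferred per H₂ molecule, so n(H₂) = 36.90 / 2 = 18.45 mol.
V = n × V_m = 18.45 × 24.0 = 443 L.

443 L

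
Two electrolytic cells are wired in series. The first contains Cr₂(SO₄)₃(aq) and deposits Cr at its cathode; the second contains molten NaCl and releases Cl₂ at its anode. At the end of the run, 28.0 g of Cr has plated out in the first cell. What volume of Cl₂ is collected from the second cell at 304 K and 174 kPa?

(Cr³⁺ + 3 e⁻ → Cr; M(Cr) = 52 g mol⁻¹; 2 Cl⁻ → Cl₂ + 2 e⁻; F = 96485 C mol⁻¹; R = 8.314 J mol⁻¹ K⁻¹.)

n(Cr) = 28.0 / 52 = 0.5385 mol, so n(e⁻) = 3 × 0.5385 = 1.615 mol.
The cells are in series, so the same 1.615 mol of electrons passes through the second cell.
2 Cl⁻ → Cl₂ + 2 e⁻ — 2 mol e⁻ per mol Cl₂, so n(Cl₂) = 1.615/2 = 0.8077 mol.
V = nRT/P = (0.8077 × 8.314 × 304) / (174 × 10³) = 0.0117 m³ = 11.7 L.

11.7 L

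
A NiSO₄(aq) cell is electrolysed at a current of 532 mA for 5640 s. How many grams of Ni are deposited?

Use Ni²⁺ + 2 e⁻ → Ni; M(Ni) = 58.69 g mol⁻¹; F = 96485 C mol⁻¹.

0.913 g

Q = I·t = 0.5320 A × 5640.0 s = 3000 C.
n(e⁻) = Q/F = 3000 / 96485 = 0.03110 mol.
Ni²⁺ + 2 e⁻ → Ni, so n(Ni) = n(e⁻)/2 = 0.01555 mol.
m = n·M = 0.01555 × 58.69 = 0.913 g.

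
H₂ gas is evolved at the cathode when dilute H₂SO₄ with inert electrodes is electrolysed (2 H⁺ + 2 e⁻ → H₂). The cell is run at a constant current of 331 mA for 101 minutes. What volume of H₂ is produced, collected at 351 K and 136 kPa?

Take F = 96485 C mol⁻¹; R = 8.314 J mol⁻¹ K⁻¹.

Q = I·t = 0.3310 A × 6060.0 s = 2006 C.
n(e⁻) = Q/F = 2006 / 96485 = 0.02079 mol.
2 electrons are transferred per H₂ molecule, so n(H₂) = 0.02079 / 2 = 0.01039 mol.
V = nRT/P = (0.01039 × 8.314 × 351) / (136 × 10³ Pa) = 2.23 × 10⁻⁴ m³ = 0.223 L.

0.223 L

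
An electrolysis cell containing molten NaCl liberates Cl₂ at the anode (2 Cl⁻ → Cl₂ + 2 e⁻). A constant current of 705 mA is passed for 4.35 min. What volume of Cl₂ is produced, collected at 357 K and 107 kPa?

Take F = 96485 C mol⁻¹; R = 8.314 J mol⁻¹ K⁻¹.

Q = I·t = 0.7050 A × 261.00 s = 184.0 C.
n(e⁻) = Q/F = 184.0 / 96485 = 0.001907 mol.
2 electrons are transferred per Cl₂ molecule, so n(Cl₂) = 0.001907 / 2 = 0.0009535 mol.
V = nRT/P = (0.0009535 × 8.314 × 357) / (107 × 10³ Pa) = 2.65 × 10⁻⁵ m³ = 0.0265 L.

0.0265 L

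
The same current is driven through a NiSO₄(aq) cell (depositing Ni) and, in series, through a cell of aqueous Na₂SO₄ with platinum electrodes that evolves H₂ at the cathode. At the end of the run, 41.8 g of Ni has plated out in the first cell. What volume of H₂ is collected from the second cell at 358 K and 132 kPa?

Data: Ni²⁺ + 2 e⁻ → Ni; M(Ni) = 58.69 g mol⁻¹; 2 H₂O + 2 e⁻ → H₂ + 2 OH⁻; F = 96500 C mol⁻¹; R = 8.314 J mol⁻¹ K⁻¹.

16.1 L

n(Ni) = 41.8 / 58.69 = 0.7122 mol, so n(e⁻) = 2 × 0.7122 = 1.424 mol.
The cells are in series, so the same 1.424 mol of electrons passes through the second cell.
2 H₂O + 2 e⁻ → H₂ + 2 OH⁻ — 2 mol e⁻ per mol H₂, so n(H₂) = 1.424/2 = 0.7122 mol.
V = nRT/P = (0.7122 × 8.314 × 358) / (132 × 10³) = 0.0161 m³ = 16.1 L.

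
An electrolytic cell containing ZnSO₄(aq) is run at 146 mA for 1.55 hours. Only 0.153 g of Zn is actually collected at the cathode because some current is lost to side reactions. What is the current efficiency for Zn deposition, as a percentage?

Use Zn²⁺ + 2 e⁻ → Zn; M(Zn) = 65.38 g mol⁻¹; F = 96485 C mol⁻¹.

55.4 %

Q = I·t = 0.1460 × 5580.0 = 814.7 C; n(e⁻) = 814.7/96485 = 0.008444 mol.
Theoretical n(Zn) = n(e⁻)/2 = 0.004222 mol, i.e. m_theo = 0.004222 × 65.38 = 0.2760 g.
Efficiency = m_actual / m_theo = 0.153 / 0.2760 = 55.4 %.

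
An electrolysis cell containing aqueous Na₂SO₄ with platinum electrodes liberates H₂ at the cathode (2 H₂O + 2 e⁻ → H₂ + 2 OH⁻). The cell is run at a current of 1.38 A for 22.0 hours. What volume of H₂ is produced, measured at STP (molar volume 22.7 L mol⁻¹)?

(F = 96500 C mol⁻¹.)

12.9 L

Q = I·t = 1.380 A × 79200 s = 109300 C.
n(e⁻) = Q/F = 109300 / 96500 = 1.133 mol.
2 electrons are transferred per H₂ molecule, so n(H₂) = 1.133 / 2 = 0.5663 mol.
V = n × V_m = 0.5663 × 22.7 = 12.9 L.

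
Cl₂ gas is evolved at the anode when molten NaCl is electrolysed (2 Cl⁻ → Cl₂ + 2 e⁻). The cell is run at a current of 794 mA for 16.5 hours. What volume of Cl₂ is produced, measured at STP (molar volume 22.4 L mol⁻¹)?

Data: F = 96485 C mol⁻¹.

Q = I·t = 0.7940 A × 59400 s = 47160 C.
n(e⁻) = Q/F = 47160 / 96485 = 0.4888 mol.
2 electrons are transferred per Cl₂ molecule, so n(Cl₂) = 0.4888 / 2 = 0.2444 mol.
V = n × V_m = 0.2444 × 22.4 = 5.47 L.

5.47 L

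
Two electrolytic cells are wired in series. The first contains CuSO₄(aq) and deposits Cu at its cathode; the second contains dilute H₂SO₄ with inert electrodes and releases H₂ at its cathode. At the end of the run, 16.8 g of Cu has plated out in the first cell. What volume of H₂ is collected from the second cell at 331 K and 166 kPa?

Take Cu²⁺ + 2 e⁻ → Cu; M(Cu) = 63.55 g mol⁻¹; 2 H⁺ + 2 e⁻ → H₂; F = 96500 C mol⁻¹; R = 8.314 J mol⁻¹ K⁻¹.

4.38 L

n(Cu) = 16.8 / 63.55 = 0.2644 mol, so n(e⁻) = 2 × 0.2644 = 0.5287 mol.
The cells are in series, so the same 0.5287 mol of electrons passes through the second cell.
2 H⁺ + 2 e⁻ → H₂ — 2 mol e⁻ per mol H₂, so n(H₂) = 0.5287/2 = 0.2644 mol.
V = nRT/P = (0.2644 × 8.314 × 331) / (166 × 10³) = 0.00438 m³ = 4.38 L.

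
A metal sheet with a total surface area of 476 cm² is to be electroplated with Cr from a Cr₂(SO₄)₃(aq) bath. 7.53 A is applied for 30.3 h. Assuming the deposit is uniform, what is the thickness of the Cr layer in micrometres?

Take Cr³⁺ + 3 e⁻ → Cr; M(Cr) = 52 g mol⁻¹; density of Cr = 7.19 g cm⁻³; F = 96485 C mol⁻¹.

Q = I·t = 7.530 × 109080 = 821400 C; n(e⁻) = 8.513 mol.
n(Cr) = n(e⁻)/3 = 2.838 mol, so m = 2.838 × 52 = 147.6 g.
Volume = m/ρ = 147.6 / 7.19 = 20.52 cm³.
Thickness = V/A = 20.52 / 476 = 0.0431 cm = 431 μm.

431 μm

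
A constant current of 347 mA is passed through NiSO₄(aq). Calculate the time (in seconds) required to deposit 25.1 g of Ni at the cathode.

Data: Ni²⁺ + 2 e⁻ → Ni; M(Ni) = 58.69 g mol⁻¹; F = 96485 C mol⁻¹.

n(Ni) = m/M = 25.1 / 58.69 = 0.4277 mol.
Each Ni atom requires 2 electrons, so n(e⁻) = 2 × 0.4277 = 0.8553 mol.
Q = n(e⁻)·F = 0.8553 × 96485 = 82530 C.
t = Q/I = 82530 / 0.3470 A = 237800 s.

2.38 × 10⁵ s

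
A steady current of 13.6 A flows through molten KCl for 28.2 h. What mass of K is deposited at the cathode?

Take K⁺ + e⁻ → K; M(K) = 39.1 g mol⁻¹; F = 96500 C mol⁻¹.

Q = I·t = 13.60 A × 101520 s = 1381000 C.
n(e⁻) = Q/F = 1381000 / 96500 = 14.31 mol.
K⁺ + e⁻ → K, so n(K) = n(e⁻)/1 = 14.31 mol.
m = n·M = 14.31 × 39.1 = 559 g.

559 g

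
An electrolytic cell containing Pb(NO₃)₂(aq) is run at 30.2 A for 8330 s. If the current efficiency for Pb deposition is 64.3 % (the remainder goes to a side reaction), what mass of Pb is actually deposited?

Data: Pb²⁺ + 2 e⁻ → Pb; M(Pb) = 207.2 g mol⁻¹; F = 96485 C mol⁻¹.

Q = I·t = 30.20 × 8330.0 = 251600 C.
n(e⁻) = 251600/96485 = 2.607 mol; theoretically n(Pb) = 2.607/2 = 1.304 mol, m_theo = 270.1 g.
At 64.3 % efficiency, m_actual = 0.643 × 270.1 = 174 g.

174 g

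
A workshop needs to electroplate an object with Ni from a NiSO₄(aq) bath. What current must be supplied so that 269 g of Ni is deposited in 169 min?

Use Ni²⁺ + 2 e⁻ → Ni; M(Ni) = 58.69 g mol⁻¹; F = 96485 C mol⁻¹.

n(Ni) = 269 / 58.69 = 4.583 mol.
n(e⁻) = 2 × 4.583 = 9.167 mol.
Q = n(e⁻)·F = 9.167 × 96485 = 884500 C.
I = Q/t = 884500 / 10140 s = 87.2 A.

87.2 A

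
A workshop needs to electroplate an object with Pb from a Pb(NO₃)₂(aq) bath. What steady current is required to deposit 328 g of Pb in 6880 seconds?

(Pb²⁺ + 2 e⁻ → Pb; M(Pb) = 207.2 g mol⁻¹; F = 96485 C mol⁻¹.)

n(Pb) = 328 / 207.2 = 1.583 mol.
n(e⁻) = 2 × 1.583 = 3.166 mol.
Q = n(e⁻)·F = 3.166 × 96485 = 305500 C.
I = Q/t = 305500 / 6880.0 s = 44.4 A.

44.4 A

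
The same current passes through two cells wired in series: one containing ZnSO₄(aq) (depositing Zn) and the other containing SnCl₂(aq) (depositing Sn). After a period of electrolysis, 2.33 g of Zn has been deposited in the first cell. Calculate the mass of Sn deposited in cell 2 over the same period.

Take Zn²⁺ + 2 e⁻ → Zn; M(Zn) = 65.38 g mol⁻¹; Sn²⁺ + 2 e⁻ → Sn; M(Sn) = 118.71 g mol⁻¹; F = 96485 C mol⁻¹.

4.23 g

n(Zn) = 2.33 / 65.38 = 0.03564 mol.
Since Zn²⁺ + 2 e⁻ → Zn, n(e⁻) passed = 2 × 0.03564 = 0.07128 mol.
Cells in series carry the same charge, so the same 0.07128 mol of electrons passes through cell 2.
Sn²⁺ + 2 e⁻ → Sn, so n(Sn) = 0.07128 / 2 = 0.03564 mol.
m(Sn) = 0.03564 × 118.71 = 4.23 g.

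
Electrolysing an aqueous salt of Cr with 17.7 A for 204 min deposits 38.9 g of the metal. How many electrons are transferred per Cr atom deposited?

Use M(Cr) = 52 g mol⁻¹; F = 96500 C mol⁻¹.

Q = I·t = 17.70 A × 12240 s = 216600 C, so n(e⁻) = 216600/96500 = 2.245 mol.
n(Cr) deposited = 38.9 / 52 = 0.7481 mol.
Electrons per atom = n(e⁻)/n(Cr) = 2.245 / 0.7481 = 3.00 ≈ 3, so the ion is Cr³⁺.

3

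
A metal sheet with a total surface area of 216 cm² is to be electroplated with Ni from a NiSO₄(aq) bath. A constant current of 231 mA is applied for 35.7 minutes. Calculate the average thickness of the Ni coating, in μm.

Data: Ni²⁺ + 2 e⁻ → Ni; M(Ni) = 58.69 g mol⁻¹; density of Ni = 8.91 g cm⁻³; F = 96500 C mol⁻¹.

Q = I·t = 0.2310 × 2142.0 = 494.8 C; n(e⁻) = 0.005127 mol.
n(Ni) = n(e⁻)/2 = 0.002564 mol, so m = 0.002564 × 58.69 = 0.1505 g.
Volume = m/ρ = 0.1505 / 8.91 = 0.01689 cm³.
Thickness = V/A = 0.01689 / 216 = 7.82 × 10⁻⁵ cm = 0.782 μm.

0.782 μm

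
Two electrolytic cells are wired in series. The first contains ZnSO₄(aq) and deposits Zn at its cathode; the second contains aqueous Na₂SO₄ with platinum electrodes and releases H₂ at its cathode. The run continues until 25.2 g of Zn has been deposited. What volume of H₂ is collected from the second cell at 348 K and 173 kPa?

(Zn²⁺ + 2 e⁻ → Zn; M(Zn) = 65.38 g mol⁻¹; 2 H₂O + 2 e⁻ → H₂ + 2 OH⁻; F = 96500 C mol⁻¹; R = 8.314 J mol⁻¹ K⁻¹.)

n(Zn) = 25.2 / 65.38 = 0.3854 mol, so n(e⁻) = 2 × 0.3854 = 0.7709 mol.
The cells are in series, so the same 0.7709 mol of electrons passes through the second cell.
2 H₂O + 2 e⁻ → H₂ + 2 OH⁻ — 2 mol e⁻ per mol H₂, so n(H₂) = 0.7709/2 = 0.3854 mol.
V = nRT/P = (0.3854 × 8.314 × 348) / (173 × 10³) = 0.00645 m³ = 6.45 L.

6.45 L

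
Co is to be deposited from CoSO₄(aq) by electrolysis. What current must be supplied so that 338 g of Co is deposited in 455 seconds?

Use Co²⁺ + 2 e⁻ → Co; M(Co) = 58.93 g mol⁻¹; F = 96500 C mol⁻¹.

n(Co) = 338 / 58.93 = 5.736 mol.
n(e⁻) = 2 × 5.736 = 11.47 mol.
Q = n(e⁻)·F = 11.47 × 96500 = 1107000 C.
I = Q/t = 1107000 / 455.00 s = 2430 A.

2430 A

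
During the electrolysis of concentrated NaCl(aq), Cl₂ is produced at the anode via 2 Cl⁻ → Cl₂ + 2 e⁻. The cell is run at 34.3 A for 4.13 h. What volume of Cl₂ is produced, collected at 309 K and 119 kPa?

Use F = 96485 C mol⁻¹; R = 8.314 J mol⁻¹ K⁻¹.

Q = I·t = 34.30 A × 14868 s = 510000 C.
n(e⁻) = Q/F = 510000 / 96485 = 5.286 mol.
2 electrons are transferred per Cl₂ molecule, so n(Cl₂) = 5.286 / 2 = 2.643 mol.
V = nRT/P = (2.643 × 8.314 × 309) / (119 × 10³ Pa) = 0.0571 m³ = 57.1 L.

57.1 L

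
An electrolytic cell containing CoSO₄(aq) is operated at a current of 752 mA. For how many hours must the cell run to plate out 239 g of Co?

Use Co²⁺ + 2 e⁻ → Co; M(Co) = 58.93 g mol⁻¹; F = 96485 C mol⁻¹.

289 h

n(Co) = m/M = 239 / 58.93 = 4.056 mol.
Each Co atom requires 2 electrons, so n(e⁻) = 2 × 4.056 = 8.111 mol.
Q = n(e⁻)·F = 8.111 × 96485 = 782600 C.
t = Q/I = 782600 / 0.7520 A = 1041000 s = 289 h.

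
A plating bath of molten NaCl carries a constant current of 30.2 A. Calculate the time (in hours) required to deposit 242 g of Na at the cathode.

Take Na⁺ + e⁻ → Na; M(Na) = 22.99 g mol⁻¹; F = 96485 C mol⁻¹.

9.34 h

n(Na) = m/M = 242 / 22.99 = 10.53 mol.
Each Na atom requires 1 electron, so n(e⁻) = 1 × 10.53 = 10.53 mol.
Q = n(e⁻)·F = 10.53 × 96485 = 1016000 C.
t = Q/I = 1016000 / 30.20 A = 33630 s = 9.34 h.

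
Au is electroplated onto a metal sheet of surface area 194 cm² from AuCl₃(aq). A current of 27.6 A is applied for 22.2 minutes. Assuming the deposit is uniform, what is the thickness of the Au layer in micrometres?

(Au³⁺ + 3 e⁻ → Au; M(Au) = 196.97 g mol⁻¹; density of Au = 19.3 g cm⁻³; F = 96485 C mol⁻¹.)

Q = I·t = 27.60 × 1332.0 = 36760 C; n(e⁻) = 0.3810 mol.
n(Au) = n(e⁻)/3 = 0.1270 mol, so m = 0.1270 × 196.97 = 25.02 g.
Volume = m/ρ = 25.02 / 19.3 = 1.296 cm³.
Thickness = V/A = 1.296 / 194 = 0.00668 cm = 66.8 μm.

66.8 μm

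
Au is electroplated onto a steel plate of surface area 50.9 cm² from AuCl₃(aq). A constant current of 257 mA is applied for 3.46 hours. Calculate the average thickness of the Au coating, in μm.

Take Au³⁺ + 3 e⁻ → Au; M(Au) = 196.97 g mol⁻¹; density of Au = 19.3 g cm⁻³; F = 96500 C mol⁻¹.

Q = I·t = 0.2570 × 12456 = 3201 C; n(e⁻) = 0.03317 mol.
n(Au) = n(e⁻)/3 = 0.01106 mol, so m = 0.01106 × 196.97 = 2.178 g.
Volume = m/ρ = 2.178 / 19.3 = 0.1129 cm³.
Thickness = V/A = 0.1129 / 50.9 = 0.00222 cm = 22.2 μm.

22.2 μm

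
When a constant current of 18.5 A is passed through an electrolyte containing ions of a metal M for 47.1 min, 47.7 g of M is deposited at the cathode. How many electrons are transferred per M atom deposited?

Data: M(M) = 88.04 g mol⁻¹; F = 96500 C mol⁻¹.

Q = I·t = 18.50 A × 2826.0 s = 52280 C, so n(e⁻) = 52280/96500 = 0.5418 mol.
n(M) deposited = 47.7 / 88.04 = 0.5418 mol.
Electrons per atom = n(e⁻)/n(M) = 0.5418 / 0.5418 = 1.00 ≈ 1, so the ion is M⁺.

1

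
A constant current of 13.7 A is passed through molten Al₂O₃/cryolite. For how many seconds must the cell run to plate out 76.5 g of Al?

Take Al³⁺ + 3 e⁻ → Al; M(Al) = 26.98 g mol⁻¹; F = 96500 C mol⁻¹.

n(Al) = m/M = 76.5 / 26.98 = 2.835 mol.
Each Al atom requires 3 electrons, so n(e⁻) = 3 × 2.835 = 8.506 mol.
Q = n(e⁻)·F = 8.506 × 96500 = 820900 C.
t = Q/I = 820900 / 13.70 A = 59920 s.

59900 s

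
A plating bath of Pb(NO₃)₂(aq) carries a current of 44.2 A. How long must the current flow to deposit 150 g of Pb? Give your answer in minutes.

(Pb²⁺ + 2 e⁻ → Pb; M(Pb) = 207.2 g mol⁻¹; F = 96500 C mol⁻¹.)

n(Pb) = m/M = 150 / 207.2 = 0.7239 mol.
Each Pb atom requires 2 electrons, so n(e⁻) = 2 × 0.7239 = 1.448 mol.
Q = n(e⁻)·F = 1.448 × 96500 = 139700 C.
t = Q/I = 139700 / 44.20 A = 3161 s = 52.7 min.

52.7 min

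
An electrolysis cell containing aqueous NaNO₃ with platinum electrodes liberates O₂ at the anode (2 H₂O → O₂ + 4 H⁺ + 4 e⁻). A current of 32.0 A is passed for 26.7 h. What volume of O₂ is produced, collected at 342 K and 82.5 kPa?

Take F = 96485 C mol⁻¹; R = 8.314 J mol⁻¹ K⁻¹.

275 L

Q = I·t = 32.00 A × 96120 s = 3076000 C.
n(e⁻) = Q/F = 3076000 / 96485 = 31.88 mol.
4 electrons are transferred per O₂ molecule, so n(O₂) = 31.88 / 4 = 7.970 mol.
V = nRT/P = (7.970 × 8.314 × 342) / (82.5 × 10³ Pa) = 0.275 m³ = 275 L.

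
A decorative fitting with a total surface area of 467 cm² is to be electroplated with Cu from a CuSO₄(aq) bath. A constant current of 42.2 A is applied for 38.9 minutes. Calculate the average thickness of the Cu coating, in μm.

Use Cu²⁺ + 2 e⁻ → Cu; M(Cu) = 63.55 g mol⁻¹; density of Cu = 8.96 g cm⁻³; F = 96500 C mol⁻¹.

77.5 μm

Q = I·t = 42.20 × 2334.0 = 98490 C; n(e⁻) = 1.021 mol.
n(Cu) = n(e⁻)/2 = 0.5103 mol, so m = 0.5103 × 63.55 = 32.43 g.
Volume = m/ρ = 32.43 / 8.96 = 3.620 cm³.
Thickness = V/A = 3.620 / 467 = 0.00775 cm = 77.5 μm.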